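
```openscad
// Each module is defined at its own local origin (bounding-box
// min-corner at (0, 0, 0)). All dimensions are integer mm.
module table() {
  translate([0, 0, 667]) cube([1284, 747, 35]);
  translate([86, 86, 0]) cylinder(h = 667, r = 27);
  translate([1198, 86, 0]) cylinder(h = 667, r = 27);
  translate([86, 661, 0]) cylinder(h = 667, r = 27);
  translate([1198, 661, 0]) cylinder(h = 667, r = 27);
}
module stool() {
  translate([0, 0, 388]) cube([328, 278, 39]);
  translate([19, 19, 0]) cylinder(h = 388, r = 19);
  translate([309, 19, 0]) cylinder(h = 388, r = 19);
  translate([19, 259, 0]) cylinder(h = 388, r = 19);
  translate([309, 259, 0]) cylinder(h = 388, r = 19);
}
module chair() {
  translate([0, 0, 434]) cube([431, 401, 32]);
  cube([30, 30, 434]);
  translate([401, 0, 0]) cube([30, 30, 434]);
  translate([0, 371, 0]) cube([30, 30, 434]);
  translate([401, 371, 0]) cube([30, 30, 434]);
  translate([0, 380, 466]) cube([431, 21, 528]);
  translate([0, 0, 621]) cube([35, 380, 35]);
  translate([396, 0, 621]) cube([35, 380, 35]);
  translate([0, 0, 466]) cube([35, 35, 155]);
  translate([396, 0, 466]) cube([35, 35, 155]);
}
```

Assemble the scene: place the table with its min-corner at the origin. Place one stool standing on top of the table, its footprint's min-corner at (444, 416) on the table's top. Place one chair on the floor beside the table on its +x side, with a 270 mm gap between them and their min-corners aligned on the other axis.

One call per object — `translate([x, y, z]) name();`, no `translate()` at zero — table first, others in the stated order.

table();
translate([444, 416, 702]) stool();
translate([1554, 0, 0]) chair();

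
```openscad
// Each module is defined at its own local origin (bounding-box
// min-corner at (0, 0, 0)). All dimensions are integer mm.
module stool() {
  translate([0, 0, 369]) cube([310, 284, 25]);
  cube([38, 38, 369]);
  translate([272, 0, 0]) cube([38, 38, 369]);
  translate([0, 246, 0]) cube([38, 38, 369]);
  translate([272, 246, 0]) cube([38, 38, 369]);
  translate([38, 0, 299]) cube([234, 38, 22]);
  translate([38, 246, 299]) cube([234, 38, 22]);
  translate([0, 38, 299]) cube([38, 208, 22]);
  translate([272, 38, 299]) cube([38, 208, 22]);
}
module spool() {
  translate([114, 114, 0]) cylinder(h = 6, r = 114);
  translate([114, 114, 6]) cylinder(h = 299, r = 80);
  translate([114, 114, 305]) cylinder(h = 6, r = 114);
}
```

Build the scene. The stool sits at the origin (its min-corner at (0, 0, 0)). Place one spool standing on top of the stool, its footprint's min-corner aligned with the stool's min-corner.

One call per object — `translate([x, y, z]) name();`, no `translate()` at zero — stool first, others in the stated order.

stool();
translate([0, 0, 394]) spool();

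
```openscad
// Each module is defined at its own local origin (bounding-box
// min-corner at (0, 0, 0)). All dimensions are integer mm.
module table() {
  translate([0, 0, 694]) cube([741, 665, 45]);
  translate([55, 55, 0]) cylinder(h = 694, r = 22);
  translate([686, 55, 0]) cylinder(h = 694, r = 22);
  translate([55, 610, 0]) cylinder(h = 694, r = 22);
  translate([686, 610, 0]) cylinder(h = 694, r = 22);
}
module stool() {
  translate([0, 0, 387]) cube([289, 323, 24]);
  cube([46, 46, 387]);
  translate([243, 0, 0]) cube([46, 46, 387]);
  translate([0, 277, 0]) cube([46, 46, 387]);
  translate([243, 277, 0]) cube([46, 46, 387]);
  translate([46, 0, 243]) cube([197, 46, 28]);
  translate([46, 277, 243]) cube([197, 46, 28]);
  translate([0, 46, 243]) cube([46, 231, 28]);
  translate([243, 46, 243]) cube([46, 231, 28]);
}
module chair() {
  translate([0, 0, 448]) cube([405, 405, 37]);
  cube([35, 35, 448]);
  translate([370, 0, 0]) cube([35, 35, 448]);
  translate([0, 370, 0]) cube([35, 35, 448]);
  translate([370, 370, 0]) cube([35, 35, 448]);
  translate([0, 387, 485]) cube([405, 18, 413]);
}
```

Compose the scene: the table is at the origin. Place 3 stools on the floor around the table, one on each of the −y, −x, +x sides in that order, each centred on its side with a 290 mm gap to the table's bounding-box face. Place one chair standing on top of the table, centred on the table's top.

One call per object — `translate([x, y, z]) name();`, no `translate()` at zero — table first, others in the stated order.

table();
translate([226, -613, 0]) stool();
translate([-579, 171, 0]) stool();
translate([1031, 171, 0]) stool();
translate([168, 130, 739]) chair();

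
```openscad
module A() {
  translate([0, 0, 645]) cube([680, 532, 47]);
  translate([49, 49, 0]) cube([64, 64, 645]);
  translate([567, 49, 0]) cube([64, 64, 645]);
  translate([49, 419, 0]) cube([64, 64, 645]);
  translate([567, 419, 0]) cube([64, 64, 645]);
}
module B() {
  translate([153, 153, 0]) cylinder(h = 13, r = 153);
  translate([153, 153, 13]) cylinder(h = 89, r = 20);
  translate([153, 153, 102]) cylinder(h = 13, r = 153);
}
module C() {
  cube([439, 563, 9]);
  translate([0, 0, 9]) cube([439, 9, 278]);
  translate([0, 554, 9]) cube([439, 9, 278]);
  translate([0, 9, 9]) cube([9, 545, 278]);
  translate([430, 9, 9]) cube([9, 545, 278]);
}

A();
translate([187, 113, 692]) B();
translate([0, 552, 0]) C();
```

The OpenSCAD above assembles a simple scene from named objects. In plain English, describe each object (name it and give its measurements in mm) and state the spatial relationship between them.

A is a rectangular dining table. The top is 680×532×47 mm with its upper surface at z = 692 mm. It stands on four 64×64 mm square legs, each inset 49 mm from the nearest pair of top edges, running from the floor to the underside of the top.

B is a spool: two coaxial disc flanges of radius 153 mm and thickness 13 mm, joined by a core cylinder of radius 20 mm and height 89 mm. The lower flange rests on z = 0 and the three cylinders share a vertical axis.

C is an open-topped rectangular box: outside dimensions 439×563×287 mm, with a uniform wall and base thickness of 9 mm. The base is a full 439×563 slab on the floor; four walls sit on top of the base. The front and back walls (the −y and +y sides) span the full width; the two side walls fit between them.

The spool is on top of the table, centred. The open box is on the floor beside the table on its +y side.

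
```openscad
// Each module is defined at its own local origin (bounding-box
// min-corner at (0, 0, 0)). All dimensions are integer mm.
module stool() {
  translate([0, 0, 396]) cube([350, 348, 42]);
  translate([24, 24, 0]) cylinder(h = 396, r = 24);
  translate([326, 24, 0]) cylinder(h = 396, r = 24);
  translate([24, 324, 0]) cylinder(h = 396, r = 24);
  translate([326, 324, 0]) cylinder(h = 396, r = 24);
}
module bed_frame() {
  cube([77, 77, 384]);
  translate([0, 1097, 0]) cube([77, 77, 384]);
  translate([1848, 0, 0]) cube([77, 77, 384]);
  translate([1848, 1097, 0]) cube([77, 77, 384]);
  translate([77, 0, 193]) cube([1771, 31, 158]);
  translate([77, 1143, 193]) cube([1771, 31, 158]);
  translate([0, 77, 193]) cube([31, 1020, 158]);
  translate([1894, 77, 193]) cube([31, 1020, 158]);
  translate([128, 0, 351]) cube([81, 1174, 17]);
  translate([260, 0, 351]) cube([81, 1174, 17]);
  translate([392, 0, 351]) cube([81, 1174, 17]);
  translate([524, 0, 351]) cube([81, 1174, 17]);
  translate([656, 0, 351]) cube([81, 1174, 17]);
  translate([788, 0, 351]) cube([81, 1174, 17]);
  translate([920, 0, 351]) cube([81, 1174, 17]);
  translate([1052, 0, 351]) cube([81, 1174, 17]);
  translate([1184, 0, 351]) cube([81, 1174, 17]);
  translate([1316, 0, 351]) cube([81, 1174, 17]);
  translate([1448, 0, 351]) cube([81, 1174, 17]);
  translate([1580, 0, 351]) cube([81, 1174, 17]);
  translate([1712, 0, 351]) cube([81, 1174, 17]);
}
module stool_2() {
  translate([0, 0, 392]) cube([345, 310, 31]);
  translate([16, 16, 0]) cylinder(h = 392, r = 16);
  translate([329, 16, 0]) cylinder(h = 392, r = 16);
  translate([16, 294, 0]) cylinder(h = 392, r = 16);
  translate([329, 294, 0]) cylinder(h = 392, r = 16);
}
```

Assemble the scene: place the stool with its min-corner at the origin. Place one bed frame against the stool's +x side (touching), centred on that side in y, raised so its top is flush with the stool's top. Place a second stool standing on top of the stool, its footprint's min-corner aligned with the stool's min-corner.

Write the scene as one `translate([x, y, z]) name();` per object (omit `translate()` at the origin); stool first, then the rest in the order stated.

stool();
translate([350, -413, 54]) bed_frame();
translate([0, 0, 438]) stool_2();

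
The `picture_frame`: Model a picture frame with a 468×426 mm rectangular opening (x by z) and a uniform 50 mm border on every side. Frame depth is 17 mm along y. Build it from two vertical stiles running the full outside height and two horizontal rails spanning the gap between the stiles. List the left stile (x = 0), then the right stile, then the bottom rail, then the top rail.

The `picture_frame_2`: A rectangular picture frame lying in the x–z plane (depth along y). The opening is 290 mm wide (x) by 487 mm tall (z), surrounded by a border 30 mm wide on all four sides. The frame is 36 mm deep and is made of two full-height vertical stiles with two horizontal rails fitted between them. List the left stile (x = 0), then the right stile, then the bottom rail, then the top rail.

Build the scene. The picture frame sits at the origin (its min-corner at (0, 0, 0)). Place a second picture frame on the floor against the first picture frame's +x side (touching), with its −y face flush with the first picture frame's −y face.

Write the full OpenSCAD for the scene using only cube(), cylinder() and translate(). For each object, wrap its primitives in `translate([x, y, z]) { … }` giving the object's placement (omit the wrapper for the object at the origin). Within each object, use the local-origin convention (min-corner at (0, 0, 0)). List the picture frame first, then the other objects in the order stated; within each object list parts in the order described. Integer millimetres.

cube([50, 17, 526]);
translate([518, 0, 0]) cube([50, 17, 526]);
translate([50, 0, 0]) cube([468, 17, 50]);
translate([50, 0, 476]) cube([468, 17, 50]);
translate([568, 0, 0]) {
  cube([30, 36, 547]);
  translate([320, 0, 0]) cube([30, 36, 547]);
  translate([30, 0, 0]) cube([290, 36, 30]);
  translate([30, 0, 517]) cube([290, 36, 30]);
}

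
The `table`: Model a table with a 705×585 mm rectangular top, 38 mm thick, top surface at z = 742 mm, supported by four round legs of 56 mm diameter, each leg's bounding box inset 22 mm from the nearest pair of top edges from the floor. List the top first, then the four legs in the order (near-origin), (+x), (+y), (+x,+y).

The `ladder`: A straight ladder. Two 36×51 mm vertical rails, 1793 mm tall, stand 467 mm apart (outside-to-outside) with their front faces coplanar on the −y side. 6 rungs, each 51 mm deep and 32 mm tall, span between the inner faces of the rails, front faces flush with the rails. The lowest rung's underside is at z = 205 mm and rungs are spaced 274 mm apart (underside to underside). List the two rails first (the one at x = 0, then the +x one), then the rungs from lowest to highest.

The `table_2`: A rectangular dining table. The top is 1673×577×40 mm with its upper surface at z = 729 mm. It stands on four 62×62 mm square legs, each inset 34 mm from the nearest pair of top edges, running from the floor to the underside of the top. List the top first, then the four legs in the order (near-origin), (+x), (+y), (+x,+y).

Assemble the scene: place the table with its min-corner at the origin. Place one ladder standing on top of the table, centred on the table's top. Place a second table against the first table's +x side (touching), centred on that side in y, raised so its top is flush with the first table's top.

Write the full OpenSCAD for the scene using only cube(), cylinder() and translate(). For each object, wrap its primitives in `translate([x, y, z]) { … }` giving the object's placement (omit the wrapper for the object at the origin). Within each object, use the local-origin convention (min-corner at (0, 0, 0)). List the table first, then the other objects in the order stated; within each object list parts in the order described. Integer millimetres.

translate([0, 0, 704]) cube([705, 585, 38]);
translate([50, 50, 0]) cylinder(h = 704, r = 28);
translate([655, 50, 0]) cylinder(h = 704, r = 28);
translate([50, 535, 0]) cylinder(h = 704, r = 28);
translate([655, 535, 0]) cylinder(h = 704, r = 28);
translate([119, 267, 742]) {
  cube([36, 51, 1793]);
  translate([431, 0, 0]) cube([36, 51, 1793]);
  translate([36, 0, 205]) cube([395, 51, 32]);
  translate([36, 0, 479]) cube([395, 51, 32]);
  translate([36, 0, 753]) cube([395, 51, 32]);
  translate([36, 0, 1027]) cube([395, 51, 32]);
  translate([36, 0, 1301]) cube([395, 51, 32]);
  translate([36, 0, 1575]) cube([395, 51, 32]);
}
translate([705, 4, 13]) {
  translate([0, 0, 689]) cube([1673, 577, 40]);
  translate([34, 34, 0]) cube([62, 62, 689]);
  translate([1577, 34, 0]) cube([62, 62, 689]);
  translate([34, 481, 0]) cube([62, 62, 689]);
  translate([1577, 481, 0]) cube([62, 62, 689]);
}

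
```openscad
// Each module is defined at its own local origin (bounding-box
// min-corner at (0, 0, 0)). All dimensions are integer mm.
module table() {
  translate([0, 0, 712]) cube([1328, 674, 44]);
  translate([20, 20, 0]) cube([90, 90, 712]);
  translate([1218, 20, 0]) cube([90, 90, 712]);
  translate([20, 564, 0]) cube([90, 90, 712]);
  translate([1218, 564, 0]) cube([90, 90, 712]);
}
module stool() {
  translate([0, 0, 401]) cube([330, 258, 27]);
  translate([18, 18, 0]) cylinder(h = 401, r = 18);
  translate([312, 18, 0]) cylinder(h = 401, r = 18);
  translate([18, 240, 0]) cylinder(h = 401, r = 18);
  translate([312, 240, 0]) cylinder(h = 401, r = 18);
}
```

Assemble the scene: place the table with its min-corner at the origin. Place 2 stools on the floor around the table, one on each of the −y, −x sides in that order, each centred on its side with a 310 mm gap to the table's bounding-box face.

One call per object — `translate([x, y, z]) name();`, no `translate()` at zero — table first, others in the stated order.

table();
translate([499, -568, 0]) stool();
translate([-640, 208, 0]) stool();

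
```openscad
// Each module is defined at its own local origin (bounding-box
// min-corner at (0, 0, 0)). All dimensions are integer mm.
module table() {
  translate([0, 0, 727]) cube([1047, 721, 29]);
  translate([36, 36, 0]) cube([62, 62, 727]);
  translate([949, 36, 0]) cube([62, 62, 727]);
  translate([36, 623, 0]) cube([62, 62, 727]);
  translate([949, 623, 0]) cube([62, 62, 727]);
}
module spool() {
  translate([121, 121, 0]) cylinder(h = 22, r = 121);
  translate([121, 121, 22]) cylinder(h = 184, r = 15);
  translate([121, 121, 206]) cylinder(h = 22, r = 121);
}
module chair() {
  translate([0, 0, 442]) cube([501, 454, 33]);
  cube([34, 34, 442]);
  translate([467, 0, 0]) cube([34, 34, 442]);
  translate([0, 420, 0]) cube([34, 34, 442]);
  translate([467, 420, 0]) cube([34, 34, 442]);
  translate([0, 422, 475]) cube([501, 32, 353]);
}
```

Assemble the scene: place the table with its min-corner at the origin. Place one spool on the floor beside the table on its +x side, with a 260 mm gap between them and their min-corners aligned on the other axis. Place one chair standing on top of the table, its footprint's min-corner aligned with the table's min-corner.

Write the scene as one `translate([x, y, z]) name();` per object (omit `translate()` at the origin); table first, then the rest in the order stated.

table();
translate([1307, 0, 0]) spool();
translate([0, 0, 756]) chair();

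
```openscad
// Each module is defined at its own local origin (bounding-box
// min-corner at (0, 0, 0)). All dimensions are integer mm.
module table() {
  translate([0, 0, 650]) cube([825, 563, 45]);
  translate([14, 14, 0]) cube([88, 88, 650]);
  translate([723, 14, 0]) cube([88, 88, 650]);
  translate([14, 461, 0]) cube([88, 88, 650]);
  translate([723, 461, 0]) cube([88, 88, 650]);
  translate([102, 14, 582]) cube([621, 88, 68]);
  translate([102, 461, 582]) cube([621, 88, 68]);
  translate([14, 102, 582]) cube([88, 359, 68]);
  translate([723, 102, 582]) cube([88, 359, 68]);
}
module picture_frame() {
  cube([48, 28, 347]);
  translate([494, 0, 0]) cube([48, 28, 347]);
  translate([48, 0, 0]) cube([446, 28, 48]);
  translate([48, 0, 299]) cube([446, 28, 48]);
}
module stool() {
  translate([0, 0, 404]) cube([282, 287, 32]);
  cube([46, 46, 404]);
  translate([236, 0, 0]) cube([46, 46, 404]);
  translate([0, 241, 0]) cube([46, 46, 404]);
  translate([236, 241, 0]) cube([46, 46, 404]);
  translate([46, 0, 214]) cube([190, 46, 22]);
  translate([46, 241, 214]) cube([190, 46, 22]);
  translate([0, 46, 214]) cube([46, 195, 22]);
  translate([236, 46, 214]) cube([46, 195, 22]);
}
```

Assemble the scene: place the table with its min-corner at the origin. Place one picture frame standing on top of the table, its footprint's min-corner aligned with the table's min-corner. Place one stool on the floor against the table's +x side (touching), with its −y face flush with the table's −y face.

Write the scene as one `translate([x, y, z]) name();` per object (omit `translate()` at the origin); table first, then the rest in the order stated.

table();
translate([0, 0, 695]) picture_frame();
translate([825, 0, 0]) stool();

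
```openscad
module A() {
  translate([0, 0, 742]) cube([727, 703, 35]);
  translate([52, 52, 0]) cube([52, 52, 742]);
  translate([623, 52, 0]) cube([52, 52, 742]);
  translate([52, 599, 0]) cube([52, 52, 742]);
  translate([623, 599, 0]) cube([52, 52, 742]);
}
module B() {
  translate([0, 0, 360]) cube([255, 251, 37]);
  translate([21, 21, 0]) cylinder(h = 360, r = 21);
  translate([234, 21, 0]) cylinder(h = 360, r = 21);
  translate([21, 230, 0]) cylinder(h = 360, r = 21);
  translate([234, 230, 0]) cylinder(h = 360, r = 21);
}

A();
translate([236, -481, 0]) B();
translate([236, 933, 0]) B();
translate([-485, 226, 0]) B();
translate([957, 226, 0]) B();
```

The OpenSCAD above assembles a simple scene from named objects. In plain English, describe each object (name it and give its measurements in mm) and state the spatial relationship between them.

A is a rectangular dining table. The top is 727×703×35 mm with its upper surface at z = 777 mm. It stands on four 52×52 mm square legs, each inset 52 mm from the nearest pair of top edges, running from the floor to the underside of the top.

B is a four-legged stool. The seat is a 255×251×37 mm slab whose top surface is at z = 397 mm; four round legs, each 42 mm in diameter, run from the floor (z = 0) to the underside of the seat, each leg's axis is inset half a diameter from the nearest pair of seat edges (so the leg's bounding box is flush with the corner).

Four stools sit around the table at the −y, +y, −x, +x sides.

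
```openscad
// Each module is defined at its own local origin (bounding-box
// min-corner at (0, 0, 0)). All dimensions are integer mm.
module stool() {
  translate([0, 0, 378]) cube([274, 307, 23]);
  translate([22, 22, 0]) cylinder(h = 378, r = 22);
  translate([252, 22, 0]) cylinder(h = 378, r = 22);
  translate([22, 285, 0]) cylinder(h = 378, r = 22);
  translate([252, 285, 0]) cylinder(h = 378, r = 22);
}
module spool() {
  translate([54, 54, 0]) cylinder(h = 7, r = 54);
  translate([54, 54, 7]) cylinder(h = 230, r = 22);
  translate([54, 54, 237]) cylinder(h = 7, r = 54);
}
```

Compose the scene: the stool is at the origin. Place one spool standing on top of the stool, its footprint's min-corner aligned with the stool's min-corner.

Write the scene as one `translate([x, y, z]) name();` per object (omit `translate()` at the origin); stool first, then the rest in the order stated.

stool();
translate([0, 0, 401]) spool();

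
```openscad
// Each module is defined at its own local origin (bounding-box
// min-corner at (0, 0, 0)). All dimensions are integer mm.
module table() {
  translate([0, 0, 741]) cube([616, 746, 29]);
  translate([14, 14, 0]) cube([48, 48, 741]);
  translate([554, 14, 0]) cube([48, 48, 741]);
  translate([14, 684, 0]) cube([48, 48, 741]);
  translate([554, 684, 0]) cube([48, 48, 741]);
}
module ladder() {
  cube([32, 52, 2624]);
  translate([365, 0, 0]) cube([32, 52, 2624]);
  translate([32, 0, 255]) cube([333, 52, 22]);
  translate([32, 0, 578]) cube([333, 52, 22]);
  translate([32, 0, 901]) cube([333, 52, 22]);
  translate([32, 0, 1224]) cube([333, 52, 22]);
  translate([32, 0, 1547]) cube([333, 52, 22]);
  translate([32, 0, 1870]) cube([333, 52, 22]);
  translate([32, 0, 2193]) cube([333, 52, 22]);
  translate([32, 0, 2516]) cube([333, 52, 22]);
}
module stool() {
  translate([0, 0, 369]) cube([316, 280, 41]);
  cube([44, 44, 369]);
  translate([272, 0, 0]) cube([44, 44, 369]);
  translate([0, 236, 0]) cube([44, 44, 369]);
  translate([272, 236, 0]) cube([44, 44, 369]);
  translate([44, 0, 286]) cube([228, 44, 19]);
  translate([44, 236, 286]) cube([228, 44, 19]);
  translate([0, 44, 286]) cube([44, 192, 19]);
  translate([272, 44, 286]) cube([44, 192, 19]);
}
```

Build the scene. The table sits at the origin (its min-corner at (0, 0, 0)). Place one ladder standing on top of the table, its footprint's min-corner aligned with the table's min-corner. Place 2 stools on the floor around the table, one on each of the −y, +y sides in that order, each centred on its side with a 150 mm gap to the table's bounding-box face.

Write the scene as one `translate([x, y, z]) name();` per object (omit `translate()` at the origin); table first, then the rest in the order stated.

table();
translate([0, 0, 770]) ladder();
translate([150, -430, 0]) stool();
translate([150, 896, 0]) stool();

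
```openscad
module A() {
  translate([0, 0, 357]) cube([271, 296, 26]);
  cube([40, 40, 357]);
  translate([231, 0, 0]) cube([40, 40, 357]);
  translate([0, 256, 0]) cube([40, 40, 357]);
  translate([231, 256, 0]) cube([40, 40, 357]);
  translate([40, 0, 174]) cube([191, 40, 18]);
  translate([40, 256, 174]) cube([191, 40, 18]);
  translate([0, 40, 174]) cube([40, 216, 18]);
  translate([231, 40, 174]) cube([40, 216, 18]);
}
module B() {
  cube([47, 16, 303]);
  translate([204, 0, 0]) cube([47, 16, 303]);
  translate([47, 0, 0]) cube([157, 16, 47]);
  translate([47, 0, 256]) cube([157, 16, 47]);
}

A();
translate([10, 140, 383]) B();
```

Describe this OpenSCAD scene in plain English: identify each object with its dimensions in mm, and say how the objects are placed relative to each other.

A is a four-legged stool. The seat is 271×296 mm, 26 mm thick, top at z = 383 mm. It stands on four square legs, each 40×40 mm in cross-section, from z = 0 to the seat underside, each flush with a corner of the seat. Four stretchers, 40 mm wide and 18 mm tall, connect adjacent legs with their undersides at z = 174 mm, each running between the inner faces of the legs it joins and aligned with the legs' outer faces on the other axis.

B is a picture frame with a 157×209 mm rectangular opening (x by z) and a uniform 47 mm border on every side. Frame depth is 16 mm along y. It is built from two vertical stiles running the full outside height and two horizontal rails spanning the gap between the stiles.

The picture frame is on top of the stool, centred.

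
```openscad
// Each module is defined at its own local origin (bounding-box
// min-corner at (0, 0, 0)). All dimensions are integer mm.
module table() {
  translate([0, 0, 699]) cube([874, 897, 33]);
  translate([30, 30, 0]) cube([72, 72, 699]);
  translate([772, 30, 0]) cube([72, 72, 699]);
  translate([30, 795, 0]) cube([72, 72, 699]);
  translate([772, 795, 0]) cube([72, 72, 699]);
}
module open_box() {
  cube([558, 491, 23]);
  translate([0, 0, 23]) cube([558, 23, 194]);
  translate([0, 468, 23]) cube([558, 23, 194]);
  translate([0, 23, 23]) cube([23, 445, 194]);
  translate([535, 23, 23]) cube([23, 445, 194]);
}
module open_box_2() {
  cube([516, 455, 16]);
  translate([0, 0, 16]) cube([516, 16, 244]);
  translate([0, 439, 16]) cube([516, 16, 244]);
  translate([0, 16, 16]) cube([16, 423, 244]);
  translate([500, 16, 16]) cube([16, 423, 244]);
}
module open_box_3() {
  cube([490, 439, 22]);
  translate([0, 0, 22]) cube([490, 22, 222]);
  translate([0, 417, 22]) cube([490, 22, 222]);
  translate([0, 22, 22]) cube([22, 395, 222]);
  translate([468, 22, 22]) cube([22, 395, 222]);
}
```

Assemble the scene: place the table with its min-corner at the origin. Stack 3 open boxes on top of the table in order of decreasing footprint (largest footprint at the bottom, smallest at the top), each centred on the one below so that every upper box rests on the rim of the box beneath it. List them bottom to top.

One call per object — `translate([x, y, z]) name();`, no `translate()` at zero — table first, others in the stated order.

table();
translate([158, 203, 732]) open_box();
translate([179, 221, 949]) open_box_2();
translate([192, 229, 1209]) open_box_3();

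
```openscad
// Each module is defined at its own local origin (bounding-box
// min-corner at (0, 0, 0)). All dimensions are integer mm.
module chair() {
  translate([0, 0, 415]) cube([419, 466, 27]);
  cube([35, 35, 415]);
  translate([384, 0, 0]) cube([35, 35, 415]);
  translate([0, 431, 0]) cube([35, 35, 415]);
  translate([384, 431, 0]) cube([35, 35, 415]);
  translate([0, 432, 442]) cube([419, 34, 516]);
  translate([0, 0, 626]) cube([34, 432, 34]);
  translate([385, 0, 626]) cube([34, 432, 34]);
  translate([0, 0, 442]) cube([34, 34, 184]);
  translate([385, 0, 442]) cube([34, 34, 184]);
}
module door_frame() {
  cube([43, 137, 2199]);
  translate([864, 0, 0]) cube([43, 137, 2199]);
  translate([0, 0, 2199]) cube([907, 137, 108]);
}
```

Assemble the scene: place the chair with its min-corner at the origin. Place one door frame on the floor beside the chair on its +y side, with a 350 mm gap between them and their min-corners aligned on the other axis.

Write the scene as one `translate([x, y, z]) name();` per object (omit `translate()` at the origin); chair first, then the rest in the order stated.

chair();
translate([0, 816, 0]) door_frame();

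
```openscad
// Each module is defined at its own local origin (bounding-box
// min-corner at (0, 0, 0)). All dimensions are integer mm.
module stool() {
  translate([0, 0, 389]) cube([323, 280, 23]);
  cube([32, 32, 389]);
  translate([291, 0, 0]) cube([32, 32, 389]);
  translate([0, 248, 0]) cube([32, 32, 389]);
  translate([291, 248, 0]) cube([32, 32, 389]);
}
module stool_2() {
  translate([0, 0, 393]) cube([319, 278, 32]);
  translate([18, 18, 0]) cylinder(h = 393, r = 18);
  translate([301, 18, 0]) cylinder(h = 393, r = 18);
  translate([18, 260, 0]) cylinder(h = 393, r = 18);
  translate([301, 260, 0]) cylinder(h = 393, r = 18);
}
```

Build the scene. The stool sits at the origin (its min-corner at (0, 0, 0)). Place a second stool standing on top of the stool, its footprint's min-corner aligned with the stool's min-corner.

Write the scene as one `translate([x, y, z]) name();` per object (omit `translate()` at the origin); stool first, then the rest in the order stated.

stool();
translate([0, 0, 412]) stool_2();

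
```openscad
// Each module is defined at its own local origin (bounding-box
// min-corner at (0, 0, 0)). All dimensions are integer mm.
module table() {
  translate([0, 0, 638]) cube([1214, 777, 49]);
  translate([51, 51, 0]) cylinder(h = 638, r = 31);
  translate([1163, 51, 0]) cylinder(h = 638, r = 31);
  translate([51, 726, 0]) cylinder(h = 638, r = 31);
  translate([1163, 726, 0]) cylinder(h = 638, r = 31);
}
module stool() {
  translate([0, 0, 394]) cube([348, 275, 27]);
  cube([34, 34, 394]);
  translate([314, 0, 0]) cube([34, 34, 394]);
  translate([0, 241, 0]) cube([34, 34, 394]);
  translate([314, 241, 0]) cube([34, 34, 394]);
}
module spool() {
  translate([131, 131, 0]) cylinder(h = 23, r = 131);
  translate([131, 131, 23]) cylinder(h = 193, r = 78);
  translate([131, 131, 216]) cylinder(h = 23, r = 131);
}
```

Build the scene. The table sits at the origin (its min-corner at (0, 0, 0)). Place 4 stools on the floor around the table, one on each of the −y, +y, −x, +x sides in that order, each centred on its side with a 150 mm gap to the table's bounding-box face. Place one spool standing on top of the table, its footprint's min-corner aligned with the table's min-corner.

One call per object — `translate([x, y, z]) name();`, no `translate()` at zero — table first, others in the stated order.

table();
translate([433, -425, 0]) stool();
translate([433, 927, 0]) stool();
translate([-498, 251, 0]) stool();
translate([1364, 251, 0]) stool();
translate([0, 0, 687]) spool();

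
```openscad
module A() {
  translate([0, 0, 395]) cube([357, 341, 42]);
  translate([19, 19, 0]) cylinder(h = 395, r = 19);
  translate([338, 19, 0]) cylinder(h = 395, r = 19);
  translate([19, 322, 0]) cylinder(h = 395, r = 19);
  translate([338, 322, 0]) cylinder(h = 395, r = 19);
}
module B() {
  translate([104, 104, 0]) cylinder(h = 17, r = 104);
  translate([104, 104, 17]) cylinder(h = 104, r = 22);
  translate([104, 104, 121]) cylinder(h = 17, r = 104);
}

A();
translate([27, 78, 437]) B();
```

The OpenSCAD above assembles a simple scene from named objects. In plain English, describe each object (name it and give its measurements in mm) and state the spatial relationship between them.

A is a simple wooden stool: a rectangular seat 357 mm (x) by 341 mm (y), 42 mm thick, top face at z = 437 mm, on four round legs, each 38 mm in diameter. The legs rest on z = 0, each leg's axis is inset half a diameter from the nearest pair of seat edges (so the leg's bounding box is flush with the corner).

B is a spool: two coaxial disc flanges of radius 104 mm and thickness 17 mm, joined by a core cylinder of radius 22 mm and height 104 mm. The lower flange rests on z = 0 and the three cylinders share a vertical axis.

The spool is on top of the stool.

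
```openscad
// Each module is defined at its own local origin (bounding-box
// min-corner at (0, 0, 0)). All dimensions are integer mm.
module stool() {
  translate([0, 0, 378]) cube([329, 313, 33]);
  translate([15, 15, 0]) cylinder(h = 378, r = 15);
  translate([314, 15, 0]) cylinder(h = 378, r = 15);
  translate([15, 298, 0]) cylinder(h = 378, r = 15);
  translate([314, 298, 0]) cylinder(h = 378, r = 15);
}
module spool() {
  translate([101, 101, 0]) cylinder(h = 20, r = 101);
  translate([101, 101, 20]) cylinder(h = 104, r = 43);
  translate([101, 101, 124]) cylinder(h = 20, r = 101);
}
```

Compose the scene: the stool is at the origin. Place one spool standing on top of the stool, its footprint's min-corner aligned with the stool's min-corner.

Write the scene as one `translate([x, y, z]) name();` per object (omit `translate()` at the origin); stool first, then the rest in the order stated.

stool();
translate([0, 0, 411]) spool();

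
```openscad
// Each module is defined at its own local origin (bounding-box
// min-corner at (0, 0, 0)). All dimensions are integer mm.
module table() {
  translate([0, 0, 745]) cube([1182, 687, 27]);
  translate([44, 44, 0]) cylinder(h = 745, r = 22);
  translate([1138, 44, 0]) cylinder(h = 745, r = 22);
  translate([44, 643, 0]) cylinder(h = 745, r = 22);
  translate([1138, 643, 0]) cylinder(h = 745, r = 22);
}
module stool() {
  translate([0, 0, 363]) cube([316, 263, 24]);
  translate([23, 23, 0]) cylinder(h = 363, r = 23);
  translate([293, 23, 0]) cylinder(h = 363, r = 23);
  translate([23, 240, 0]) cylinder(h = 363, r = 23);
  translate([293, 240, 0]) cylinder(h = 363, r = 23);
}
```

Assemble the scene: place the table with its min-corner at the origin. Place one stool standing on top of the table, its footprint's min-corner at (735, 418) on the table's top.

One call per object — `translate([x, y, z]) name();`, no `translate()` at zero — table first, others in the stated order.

table();
translate([735, 418, 772]) stool();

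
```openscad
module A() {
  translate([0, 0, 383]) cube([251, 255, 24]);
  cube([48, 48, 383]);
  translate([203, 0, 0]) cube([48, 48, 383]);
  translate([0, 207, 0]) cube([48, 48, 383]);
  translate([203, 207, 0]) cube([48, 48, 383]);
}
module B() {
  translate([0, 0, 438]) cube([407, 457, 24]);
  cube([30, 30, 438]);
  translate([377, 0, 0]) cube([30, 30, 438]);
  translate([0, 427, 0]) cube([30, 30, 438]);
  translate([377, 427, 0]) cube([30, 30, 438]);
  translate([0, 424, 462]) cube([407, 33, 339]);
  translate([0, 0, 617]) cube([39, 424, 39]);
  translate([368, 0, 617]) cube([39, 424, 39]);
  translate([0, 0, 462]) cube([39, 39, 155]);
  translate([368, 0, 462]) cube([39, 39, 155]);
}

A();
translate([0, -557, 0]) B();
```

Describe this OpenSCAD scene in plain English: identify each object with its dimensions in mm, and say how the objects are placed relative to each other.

A is a four-legged stool. The seat is 251×255 mm, 24 mm thick, top at z = 407 mm. It stands on four square legs, each 48×48 mm in cross-section, from z = 0 to the seat underside, each flush with a corner of the seat.

B is a chair. The seat is a 407×457×24 mm slab with its top at z = 462 mm, on four 30×30 mm corner legs (flush with the seat edges, standing on z = 0). A flat backrest 33 mm thick, 339 mm tall, spans the full seat width and rises from the seat top along its +y edge, rear face flush with the rear of the seat. Two armrests of 39×39 mm section run along each side from the seat's front edge to the front of the backrest, top faces 194 mm above the seat top and outer faces flush with the seat's x-edges; a 39×39 mm post under the front of each armrest stands on the seat at the front corner.

The chair is on the floor beside the stool on its −y side.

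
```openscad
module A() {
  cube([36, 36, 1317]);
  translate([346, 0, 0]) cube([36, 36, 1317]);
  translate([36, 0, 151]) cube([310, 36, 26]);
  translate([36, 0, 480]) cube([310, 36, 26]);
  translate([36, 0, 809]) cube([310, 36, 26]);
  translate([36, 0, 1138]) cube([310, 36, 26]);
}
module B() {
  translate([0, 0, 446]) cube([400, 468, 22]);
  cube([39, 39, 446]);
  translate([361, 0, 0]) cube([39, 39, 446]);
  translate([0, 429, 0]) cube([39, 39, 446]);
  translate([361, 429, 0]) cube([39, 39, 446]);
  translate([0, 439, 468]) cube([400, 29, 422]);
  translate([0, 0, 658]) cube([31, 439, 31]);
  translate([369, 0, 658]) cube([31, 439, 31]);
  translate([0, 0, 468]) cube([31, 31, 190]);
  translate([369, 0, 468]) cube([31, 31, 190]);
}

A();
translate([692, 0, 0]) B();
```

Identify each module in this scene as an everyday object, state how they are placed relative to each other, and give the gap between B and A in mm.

The chair's nearest face is 310 mm from the ladder's +x face.

A is a ladder. B is a chair. The chair is on the floor beside the ladder on its +x side. The gap between the chair and the ladder is 310 mm.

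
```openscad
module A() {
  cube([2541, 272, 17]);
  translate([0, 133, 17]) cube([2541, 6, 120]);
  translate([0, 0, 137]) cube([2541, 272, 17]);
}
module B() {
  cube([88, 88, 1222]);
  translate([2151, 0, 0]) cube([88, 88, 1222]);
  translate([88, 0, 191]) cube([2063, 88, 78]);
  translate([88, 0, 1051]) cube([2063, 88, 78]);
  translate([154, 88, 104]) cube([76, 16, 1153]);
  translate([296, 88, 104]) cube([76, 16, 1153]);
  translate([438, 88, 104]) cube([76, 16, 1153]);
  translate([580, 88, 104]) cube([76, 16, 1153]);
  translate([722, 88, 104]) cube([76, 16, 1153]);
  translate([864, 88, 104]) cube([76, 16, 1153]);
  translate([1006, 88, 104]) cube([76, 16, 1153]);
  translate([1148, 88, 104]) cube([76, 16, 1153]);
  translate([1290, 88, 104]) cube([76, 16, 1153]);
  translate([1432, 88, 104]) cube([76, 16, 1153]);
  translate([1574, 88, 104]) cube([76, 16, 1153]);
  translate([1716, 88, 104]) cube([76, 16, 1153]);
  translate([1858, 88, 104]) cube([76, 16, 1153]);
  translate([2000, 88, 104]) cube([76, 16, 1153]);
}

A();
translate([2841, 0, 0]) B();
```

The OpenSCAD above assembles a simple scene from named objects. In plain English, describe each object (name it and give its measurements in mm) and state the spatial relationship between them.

A is an I-beam lying along x, 2541 mm long. Overall section height 154 mm. Two flanges 272 mm wide (y) and 17 mm thick, one on the floor and one at the top; a web 6 mm thick runs between them, centred on the flange width.

B is a fence section. Two 88×88 mm posts, 1222 mm tall, stand on the floor with a clear span of 2063 mm between their inner faces. Two horizontal rails of 88×78 mm section span the gap between the posts with their undersides at z = 191 mm and z = 1051 mm, flush with the posts' −y face. 14 pickets, each 76 mm wide, 16 mm thick and 1153 mm tall, are fixed to the +y face of the rails with their bottoms at z = 104 mm, evenly spaced across the span with equal gaps (rounded down to the nearest mm) at the −x end and between each pair — any rounding remainder accumulates at the +x end.

The fence section is on the floor beside the I-beam on its +x side.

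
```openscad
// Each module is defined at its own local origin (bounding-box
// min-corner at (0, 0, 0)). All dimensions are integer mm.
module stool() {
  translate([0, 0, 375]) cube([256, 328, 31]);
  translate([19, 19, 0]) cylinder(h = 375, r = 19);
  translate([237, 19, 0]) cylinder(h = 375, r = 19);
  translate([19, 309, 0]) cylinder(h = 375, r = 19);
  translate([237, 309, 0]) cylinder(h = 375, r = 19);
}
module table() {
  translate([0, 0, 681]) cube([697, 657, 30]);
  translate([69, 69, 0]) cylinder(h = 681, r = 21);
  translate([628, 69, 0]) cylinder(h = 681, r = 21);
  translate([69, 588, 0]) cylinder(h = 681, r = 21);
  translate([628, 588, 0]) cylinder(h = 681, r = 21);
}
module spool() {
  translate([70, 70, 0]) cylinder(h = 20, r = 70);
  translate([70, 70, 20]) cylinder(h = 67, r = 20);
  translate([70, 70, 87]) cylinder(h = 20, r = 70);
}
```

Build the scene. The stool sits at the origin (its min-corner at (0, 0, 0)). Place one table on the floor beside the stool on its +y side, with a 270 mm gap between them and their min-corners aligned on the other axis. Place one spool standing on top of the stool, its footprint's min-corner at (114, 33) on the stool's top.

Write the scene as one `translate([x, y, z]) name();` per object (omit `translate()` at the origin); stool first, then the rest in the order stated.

stool();
translate([0, 598, 0]) table();
translate([114, 33, 406]) spool();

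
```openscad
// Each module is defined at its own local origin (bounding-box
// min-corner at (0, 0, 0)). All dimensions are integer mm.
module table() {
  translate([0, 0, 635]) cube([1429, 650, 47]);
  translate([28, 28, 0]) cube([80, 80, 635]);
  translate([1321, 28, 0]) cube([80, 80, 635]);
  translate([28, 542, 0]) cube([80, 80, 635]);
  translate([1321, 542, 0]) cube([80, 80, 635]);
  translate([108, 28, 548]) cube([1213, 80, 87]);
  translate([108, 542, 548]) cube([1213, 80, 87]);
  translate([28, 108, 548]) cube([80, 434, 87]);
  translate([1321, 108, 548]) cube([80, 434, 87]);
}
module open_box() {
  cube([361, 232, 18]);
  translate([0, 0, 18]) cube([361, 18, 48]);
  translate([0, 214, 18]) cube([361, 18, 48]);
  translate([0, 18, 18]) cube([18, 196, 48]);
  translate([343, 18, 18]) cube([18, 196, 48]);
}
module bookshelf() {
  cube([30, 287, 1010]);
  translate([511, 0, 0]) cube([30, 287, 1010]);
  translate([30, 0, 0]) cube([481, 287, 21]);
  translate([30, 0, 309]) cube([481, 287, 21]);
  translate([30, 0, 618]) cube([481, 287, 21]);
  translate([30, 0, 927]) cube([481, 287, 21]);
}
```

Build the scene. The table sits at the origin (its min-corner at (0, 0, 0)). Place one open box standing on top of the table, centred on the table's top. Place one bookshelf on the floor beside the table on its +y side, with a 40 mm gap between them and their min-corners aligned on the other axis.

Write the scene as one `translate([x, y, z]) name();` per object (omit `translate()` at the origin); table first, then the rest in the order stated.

table();
translate([534, 209, 682]) open_box();
translate([0, 690, 0]) bookshelf();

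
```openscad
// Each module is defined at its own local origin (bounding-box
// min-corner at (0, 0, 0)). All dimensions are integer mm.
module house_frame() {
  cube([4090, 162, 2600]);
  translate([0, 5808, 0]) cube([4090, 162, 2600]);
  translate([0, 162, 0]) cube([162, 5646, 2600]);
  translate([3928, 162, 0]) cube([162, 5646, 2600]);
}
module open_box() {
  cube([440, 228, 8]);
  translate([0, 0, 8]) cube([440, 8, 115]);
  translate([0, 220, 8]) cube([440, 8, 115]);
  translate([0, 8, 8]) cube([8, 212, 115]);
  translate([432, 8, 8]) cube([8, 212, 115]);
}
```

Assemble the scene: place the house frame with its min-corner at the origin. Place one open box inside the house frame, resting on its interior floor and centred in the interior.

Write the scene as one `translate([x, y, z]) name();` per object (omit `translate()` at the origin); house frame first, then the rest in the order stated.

house_frame();
translate([1825, 2871, 0]) open_box();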